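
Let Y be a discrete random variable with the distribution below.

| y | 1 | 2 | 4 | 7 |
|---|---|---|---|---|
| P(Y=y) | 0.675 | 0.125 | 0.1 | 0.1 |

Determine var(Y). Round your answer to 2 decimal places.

E[Y] = (1)(0.675) + (2)(0.125) + (4)(0.1) + (7)(0.1) = 2.025
E[Y²] = (1)²(0.675) + (2)²(0.125) + (4)²(0.1) + (7)²(0.1) = 7.675
var(Y) = E[Y²] − (E[Y])² = 7.675 − (2.025)² = 3.574375

3.57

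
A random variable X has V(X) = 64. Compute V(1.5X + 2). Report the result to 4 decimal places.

V(1.5X + 2) = (1.5)²·V(X) = 2.25·64 = 144

144.0000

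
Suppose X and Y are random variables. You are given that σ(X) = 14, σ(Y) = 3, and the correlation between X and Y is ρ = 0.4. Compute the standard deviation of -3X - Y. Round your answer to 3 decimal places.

V(X) = (14)² = 196;  V(Y) = (3)² = 9
Cov(X,Y) = ρ·σ(X)·σ(Y) = 0.4·14·3 = 16.8
V(-3X - Y) = (-3)²·V(X) + (-1)²·V(Y) + 2·(-3)·(-1)·Cov(X,Y)
= 9·196 + 1·9 + 6·16.8 = 1873.8
σ(-3X - Y) = √1873.8 ≈ 43.287

43.287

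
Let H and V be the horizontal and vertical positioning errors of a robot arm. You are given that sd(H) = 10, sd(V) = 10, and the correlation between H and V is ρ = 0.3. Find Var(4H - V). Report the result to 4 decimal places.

Var(H) = (10)² = 100;  Var(V) = (10)² = 100
Cov(H,V) = ρ·sd(H)·sd(V) = 0.3·10·10 = 30
Var(4H - V) = (4)²·Var(H) + (-1)²·Var(V) + 2·(4)·(-1)·Cov(H,V)
= 16·100 + 1·100 + -8·30 = 1460

1460.0000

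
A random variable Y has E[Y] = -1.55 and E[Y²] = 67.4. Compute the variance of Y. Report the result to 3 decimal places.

64.998

Var(Y) = 67.4 − (-1.55)² = 64.9975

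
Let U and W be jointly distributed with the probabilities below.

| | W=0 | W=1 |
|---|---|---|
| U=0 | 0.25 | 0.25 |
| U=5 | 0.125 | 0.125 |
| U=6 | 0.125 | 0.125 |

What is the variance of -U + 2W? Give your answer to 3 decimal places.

8.688

E[U] = 2.75,  E[W] = 0.5,  E[UW] = 1.375
var(U) = 15.25 − (2.75)² = 7.6875;  var(W) = 0.5 − (0.5)² = 0.25
Cov(U,W) = 1.375 − (2.75)(0.5) = 0
var(-U + 2W) = (-1)²·7.6875 + (2)²·0.25 + 2·(-1)·(2)·0 = 8.6875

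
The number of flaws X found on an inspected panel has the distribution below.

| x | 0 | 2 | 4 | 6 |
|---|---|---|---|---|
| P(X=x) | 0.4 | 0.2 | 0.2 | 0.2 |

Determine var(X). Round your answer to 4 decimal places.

E[X] = (0)(0.4) + (2)(0.2) + (4)(0.2) + (6)(0.2) = 2.4
E[X²] = (0)²(0.4) + (2)²(0.2) + (4)²(0.2) + (6)²(0.2) = 11.2
var(X) = E[X²] − (E[X])² = 11.2 − (2.4)² = 5.44

5.4400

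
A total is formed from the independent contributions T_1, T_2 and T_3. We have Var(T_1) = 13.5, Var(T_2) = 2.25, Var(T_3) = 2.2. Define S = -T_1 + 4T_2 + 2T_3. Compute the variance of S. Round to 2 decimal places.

By independence, Var(S) = (-1)²Var(T_1) + (4)²Var(T_2) + (2)²Var(T_3)
= (-1)²·13.5 + (4)²·2.25 + (2)²·2.2 = 58.3

58.30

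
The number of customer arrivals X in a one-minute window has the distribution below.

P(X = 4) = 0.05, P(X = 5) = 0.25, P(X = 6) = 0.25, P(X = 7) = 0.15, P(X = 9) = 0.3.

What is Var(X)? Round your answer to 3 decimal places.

E[X] = (4)(0.05) + (5)(0.25) + (6)(0.25) + (7)(0.15) + (9)(0.3) = 6.7
E[X²] = (4)²(0.05) + (5)²(0.25) + (6)²(0.25) + (7)²(0.15) + (9)²(0.3) = 47.7
Var(X) = E[X²] − (E[X])² = 47.7 − (6.7)² = 2.81

2.810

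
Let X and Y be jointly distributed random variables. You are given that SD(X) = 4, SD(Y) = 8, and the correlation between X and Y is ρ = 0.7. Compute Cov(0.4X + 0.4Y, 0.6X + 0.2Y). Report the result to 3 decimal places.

V(X) = (4)² = 16;  V(Y) = (8)² = 64
Cov(X,Y) = ρ·SD(X)·SD(Y) = 0.7·4·8 = 22.4
Cov(0.4X + 0.4Y, 0.6X + 0.2Y) = (0.4)(0.6)V(X) + (0.4)(0.2)V(Y) + [(0.4)(0.2) + (0.4)(0.6)]Cov(X,Y)
= 0.24·16 + 0.08·64 + 0.32·22.4 = 16.128

16.128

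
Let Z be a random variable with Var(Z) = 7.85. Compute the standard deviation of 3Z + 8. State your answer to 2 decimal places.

8.41

Var(3Z + 8) = (3)²·7.85 = 70.65
sd(3Z + 8) = √70.65 ≈ 8.41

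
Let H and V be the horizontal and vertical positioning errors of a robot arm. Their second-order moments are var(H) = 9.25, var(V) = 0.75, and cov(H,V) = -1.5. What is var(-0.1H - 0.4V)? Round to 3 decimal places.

var(-0.1H - 0.4V) = (-0.1)²·var(H) + (-0.4)²·var(V) + 2·(-0.1)·(-0.4)·cov(H,V)
= 0.01·9.25 + 0.16·0.75 + 0.08·-1.5 = 0.0925

0.093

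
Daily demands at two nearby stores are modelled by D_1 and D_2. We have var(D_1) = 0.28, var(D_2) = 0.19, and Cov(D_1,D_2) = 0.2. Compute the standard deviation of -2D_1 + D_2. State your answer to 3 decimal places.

var(-2D_1 + D_2) = (-2)²·var(D_1) + (1)²·var(D_2) + 2·(-2)·(1)·Cov(D_1,D_2)
= 4·0.28 + 1·0.19 + -4·0.2 = 0.51
σ(-2D_1 + D_2) = √0.51 ≈ 0.714

0.714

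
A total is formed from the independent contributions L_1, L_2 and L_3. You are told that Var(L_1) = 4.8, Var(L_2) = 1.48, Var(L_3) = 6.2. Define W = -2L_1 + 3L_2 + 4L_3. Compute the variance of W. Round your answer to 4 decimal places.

By independence, Var(W) = (-2)²Var(L_1) + (3)²Var(L_2) + (4)²Var(L_3)
= (-2)²·4.8 + (3)²·1.48 + (4)²·6.2 = 131.72

131.7200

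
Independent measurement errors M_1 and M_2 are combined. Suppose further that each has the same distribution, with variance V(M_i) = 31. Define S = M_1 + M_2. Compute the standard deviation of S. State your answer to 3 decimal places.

By independence, V(S) = (1)²V(M_1) + (1)²V(M_2)
= (1)²·31 + (1)²·31 = 62
sd(S) = √62 ≈ 7.874

7.874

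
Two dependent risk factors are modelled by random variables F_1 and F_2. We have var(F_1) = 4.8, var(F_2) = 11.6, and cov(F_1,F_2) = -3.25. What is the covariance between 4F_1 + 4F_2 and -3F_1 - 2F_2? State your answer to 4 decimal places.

-85.4000

cov(4F_1 + 4F_2, -3F_1 - 2F_2) = (4)(-3)var(F_1) + (4)(-2)var(F_2) + [(4)(-2) + (4)(-3)]cov(F_1,F_2)
= -12·4.8 + -8·11.6 + -20·-3.25 = -85.4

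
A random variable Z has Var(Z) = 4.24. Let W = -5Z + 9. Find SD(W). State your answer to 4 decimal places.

Var(-5Z + 9) = (-5)²·4.24 = 106
SD(W) = √106 ≈ 10.2956

10.2956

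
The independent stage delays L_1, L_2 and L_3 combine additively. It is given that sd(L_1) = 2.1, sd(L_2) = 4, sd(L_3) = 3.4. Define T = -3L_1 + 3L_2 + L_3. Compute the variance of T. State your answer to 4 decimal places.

Var(L_1) = 4.41, Var(L_2) = 16, Var(L_3) = 11.56
By independence, Var(T) = (-3)²Var(L_1) + (3)²Var(L_2) + (1)²Var(L_3)
= (-3)²·4.41 + (3)²·16 + (1)²·11.56 = 195.25

195.2500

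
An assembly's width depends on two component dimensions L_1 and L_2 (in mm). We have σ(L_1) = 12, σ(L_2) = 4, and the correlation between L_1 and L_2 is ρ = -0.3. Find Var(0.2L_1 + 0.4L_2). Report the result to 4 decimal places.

Var(L_1) = (12)² = 144;  Var(L_2) = (4)² = 16
cov(L_1,L_2) = ρ·σ(L_1)·σ(L_2) = -0.3·12·4 = -14.4
Var(0.2L_1 + 0.4L_2) = (0.2)²·Var(L_1) + (0.4)²·Var(L_2) + 2·(0.2)·(0.4)·cov(L_1,L_2)
= 0.04·144 + 0.16·16 + 0.16·-14.4 = 6.016

6.0160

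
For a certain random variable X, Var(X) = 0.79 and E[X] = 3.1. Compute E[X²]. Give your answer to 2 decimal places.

E[X²] = Var(X) + (E[X])² = 0.79 + (3.1)² = 10.4

10.40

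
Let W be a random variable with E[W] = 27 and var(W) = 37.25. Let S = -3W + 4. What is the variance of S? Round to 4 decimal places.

335.2500

var(-3W + 4) = (-3)²·var(W) = 9·37.25 = 335.25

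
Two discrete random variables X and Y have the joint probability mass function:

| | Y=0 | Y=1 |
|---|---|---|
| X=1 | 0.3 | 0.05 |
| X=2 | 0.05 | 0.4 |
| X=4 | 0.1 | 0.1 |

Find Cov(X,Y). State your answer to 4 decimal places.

E[X] = 2.05,  E[Y] = 0.55
E[XY] = 1.25
Cov(X,Y) = E[XY] − E[X]E[Y] = 1.25 − (2.05)(0.55) = 0.1225

0.1225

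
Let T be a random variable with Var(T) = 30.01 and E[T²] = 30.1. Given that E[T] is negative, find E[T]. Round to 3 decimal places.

-0.300

(E[T])² = E[T²] − Var(T) = 30.1 − 30.01 = 0.09
E[T] = −√0.09 = -0.3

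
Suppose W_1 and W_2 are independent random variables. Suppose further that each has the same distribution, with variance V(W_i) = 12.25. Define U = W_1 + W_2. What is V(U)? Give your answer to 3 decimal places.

By independence, V(U) = (1)²V(W_1) + (1)²V(W_2)
= (1)²·12.25 + (1)²·12.25 = 24.5

24.500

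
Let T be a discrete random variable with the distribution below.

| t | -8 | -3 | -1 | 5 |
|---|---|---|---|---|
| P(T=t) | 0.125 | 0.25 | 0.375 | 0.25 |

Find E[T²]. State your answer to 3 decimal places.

16.875

E[T²] = (-8)²(0.125) + (-3)²(0.25) + (-1)²(0.375) + (5)²(0.25) = 16.875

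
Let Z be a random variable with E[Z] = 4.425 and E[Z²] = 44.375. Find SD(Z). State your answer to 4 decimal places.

var(Z) = 44.375 − (4.425)² = 24.794375
SD(Z) = √24.794375 ≈ 4.9794

4.9794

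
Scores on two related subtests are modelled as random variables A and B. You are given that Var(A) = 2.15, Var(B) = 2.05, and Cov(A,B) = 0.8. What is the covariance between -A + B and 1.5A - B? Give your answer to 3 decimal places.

Cov(-A + B, 1.5A - B) = (-1)(1.5)Var(A) + (1)(-1)Var(B) + [(-1)(-1) + (1)(1.5)]Cov(A,B)
= -1.5·2.15 + -1·2.05 + 2.5·0.8 = -3.275

-3.275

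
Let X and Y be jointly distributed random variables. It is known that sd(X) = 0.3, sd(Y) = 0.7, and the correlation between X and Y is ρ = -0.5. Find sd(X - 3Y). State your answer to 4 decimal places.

var(X) = (0.3)² = 0.09;  var(Y) = (0.7)² = 0.49
cov(X,Y) = ρ·sd(X)·sd(Y) = -0.5·0.3·0.7 = -0.105
var(X - 3Y) = (1)²·var(X) + (-3)²·var(Y) + 2·(1)·(-3)·cov(X,Y)
= 1·0.09 + 9·0.49 + -6·-0.105 = 5.13
sd(X - 3Y) = √5.13 ≈ 2.2650

2.2650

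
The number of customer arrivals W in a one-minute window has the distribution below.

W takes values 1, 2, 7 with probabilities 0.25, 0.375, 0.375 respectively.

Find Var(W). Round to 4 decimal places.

E[W] = (1)(0.25) + (2)(0.375) + (7)(0.375) = 3.625
E[W²] = (1)²(0.25) + (2)²(0.375) + (7)²(0.375) = 20.125
Var(W) = E[W²] − (E[W])² = 20.125 − (3.625)² = 6.984375

6.9844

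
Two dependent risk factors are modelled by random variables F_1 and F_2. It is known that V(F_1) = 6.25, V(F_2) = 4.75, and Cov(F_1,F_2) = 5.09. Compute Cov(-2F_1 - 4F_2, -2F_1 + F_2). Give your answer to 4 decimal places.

36.5400

Cov(-2F_1 - 4F_2, -2F_1 + F_2) = (-2)(-2)V(F_1) + (-4)(1)V(F_2) + [(-2)(1) + (-4)(-2)]Cov(F_1,F_2)
= 4·6.25 + -4·4.75 + 6·5.09 = 36.54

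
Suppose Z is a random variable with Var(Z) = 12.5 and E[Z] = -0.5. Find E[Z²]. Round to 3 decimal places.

E[Z²] = Var(Z) + (E[Z])² = 12.5 + (-0.5)² = 12.75

12.750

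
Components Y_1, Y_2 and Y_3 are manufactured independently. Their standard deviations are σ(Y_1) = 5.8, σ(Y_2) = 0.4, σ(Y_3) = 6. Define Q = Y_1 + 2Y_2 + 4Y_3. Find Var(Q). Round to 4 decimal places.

Var(Y_1) = 33.64, Var(Y_2) = 0.16, Var(Y_3) = 36
By independence, Var(Q) = (1)²Var(Y_1) + (2)²Var(Y_2) + (4)²Var(Y_3)
= (1)²·33.64 + (2)²·0.16 + (4)²·36 = 610.28

610.2800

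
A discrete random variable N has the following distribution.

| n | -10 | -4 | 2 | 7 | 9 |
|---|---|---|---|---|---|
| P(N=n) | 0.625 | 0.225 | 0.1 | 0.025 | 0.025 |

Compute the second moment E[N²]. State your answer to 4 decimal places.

69.7500

E[N²] = (-10)²(0.625) + (-4)²(0.225) + (2)²(0.1) + (7)²(0.025) + (9)²(0.025) = 69.75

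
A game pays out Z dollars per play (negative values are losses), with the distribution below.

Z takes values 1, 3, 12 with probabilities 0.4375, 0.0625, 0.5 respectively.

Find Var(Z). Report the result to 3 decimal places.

E[Z] = (1)(0.4375) + (3)(0.0625) + (12)(0.5) = 6.625
E[Z²] = (1)²(0.4375) + (3)²(0.0625) + (12)²(0.5) = 73
Var(Z) = E[Z²] − (E[Z])² = 73 − (6.625)² = 29.109375

29.109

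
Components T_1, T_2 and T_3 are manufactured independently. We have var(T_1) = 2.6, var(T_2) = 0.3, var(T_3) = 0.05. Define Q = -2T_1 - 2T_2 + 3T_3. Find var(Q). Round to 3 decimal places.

By independence, var(Q) = (-2)²var(T_1) + (-2)²var(T_2) + (3)²var(T_3)
= (-2)²·2.6 + (-2)²·0.3 + (3)²·0.05 = 12.05

12.050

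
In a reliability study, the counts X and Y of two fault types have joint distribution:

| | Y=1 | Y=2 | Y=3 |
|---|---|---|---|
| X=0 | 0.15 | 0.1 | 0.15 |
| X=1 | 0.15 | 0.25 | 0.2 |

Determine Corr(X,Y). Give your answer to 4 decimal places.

0.0507

E[X] = 0.6,  E[Y] = 2.05
E[XY] = 1.25
Cov(X,Y) = E[XY] − E[X]E[Y] = 1.25 − (0.6)(2.05) = 0.02
var(X) = 0.24,  var(Y) = 0.6475
ρ = 0.02 / √(0.24·0.6475) ≈ 0.0507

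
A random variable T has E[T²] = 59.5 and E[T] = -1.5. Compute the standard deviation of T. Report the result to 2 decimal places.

var(T) = 59.5 − (-1.5)² = 57.25
SD(T) = √57.25 ≈ 7.57

7.57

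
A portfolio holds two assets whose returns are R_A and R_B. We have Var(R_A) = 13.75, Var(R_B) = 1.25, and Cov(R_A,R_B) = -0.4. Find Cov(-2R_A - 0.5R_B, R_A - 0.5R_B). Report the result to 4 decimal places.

-27.3875

Cov(-2R_A - 0.5R_B, R_A - 0.5R_B) = (-2)(1)Var(R_A) + (-0.5)(-0.5)Var(R_B) + [(-2)(-0.5) + (-0.5)(1)]Cov(R_A,R_B)
= -2·13.75 + 0.25·1.25 + 0.5·-0.4 = -27.3875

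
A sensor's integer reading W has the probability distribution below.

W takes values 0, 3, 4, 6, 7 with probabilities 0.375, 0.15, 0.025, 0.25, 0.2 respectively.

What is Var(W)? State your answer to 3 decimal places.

E[W] = (0)(0.375) + (3)(0.15) + (4)(0.025) + (6)(0.25) + (7)(0.2) = 3.45
E[W²] = (0)²(0.375) + (3)²(0.15) + (4)²(0.025) + (6)²(0.25) + (7)²(0.2) = 20.55
Var(W) = E[W²] − (E[W])² = 20.55 − (3.45)² = 8.6475

8.648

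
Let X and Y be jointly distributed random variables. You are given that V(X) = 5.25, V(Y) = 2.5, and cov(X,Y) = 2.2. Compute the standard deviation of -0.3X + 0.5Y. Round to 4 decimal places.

V(-0.3X + 0.5Y) = (-0.3)²·V(X) + (0.5)²·V(Y) + 2·(-0.3)·(0.5)·cov(X,Y)
= 0.09·5.25 + 0.25·2.5 + -0.3·2.2 = 0.4375
SD(-0.3X + 0.5Y) = √0.4375 ≈ 0.6614

0.6614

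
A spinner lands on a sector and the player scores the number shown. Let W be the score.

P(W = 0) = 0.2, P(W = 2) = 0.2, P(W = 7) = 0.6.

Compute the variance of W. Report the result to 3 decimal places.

9.040

E[W] = (0)(0.2) + (2)(0.2) + (7)(0.6) = 4.6
E[W²] = (0)²(0.2) + (2)²(0.2) + (7)²(0.6) = 30.2
Var(W) = E[W²] − (E[W])² = 30.2 − (4.6)² = 9.04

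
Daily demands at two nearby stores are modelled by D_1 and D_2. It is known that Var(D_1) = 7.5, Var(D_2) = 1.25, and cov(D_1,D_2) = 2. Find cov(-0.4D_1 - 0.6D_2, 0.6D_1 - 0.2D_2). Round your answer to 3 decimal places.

-2.210

cov(-0.4D_1 - 0.6D_2, 0.6D_1 - 0.2D_2) = (-0.4)(0.6)Var(D_1) + (-0.6)(-0.2)Var(D_2) + [(-0.4)(-0.2) + (-0.6)(0.6)]cov(D_1,D_2)
= -0.24·7.5 + 0.12·1.25 + -0.28·2 = -2.21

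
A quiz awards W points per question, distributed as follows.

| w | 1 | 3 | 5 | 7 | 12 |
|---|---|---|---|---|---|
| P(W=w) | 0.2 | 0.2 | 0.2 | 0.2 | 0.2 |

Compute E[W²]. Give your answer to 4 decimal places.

45.6000

E[W²] = (1)²(0.2) + (3)²(0.2) + (5)²(0.2) + (7)²(0.2) + (12)²(0.2) = 45.6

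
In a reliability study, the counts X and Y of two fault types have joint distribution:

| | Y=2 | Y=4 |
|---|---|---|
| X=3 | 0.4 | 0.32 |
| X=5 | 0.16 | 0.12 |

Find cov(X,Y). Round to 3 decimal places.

E[X] = 3.56,  E[Y] = 2.88
E[XY] = 10.24
cov(X,Y) = E[XY] − E[X]E[Y] = 10.24 − (3.56)(2.88) = -0.0128

-0.013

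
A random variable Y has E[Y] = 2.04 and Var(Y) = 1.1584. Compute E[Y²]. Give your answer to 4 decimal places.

5.3200

E[Y²] = Var(Y) + (E[Y])² = 1.1584 + (2.04)² = 5.32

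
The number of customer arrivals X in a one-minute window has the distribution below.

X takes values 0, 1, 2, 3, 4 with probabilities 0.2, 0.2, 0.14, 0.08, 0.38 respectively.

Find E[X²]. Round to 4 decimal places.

7.5600

E[X²] = (0)²(0.2) + (1)²(0.2) + (2)²(0.14) + (3)²(0.08) + (4)²(0.38) = 7.56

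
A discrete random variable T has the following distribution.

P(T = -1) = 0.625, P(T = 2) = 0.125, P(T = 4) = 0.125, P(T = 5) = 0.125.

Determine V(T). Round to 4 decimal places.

E[T] = (-1)(0.625) + (2)(0.125) + (4)(0.125) + (5)(0.125) = 0.75
E[T²] = (-1)²(0.625) + (2)²(0.125) + (4)²(0.125) + (5)²(0.125) = 6.25
V(T) = E[T²] − (E[T])² = 6.25 − (0.75)² = 5.6875

5.6875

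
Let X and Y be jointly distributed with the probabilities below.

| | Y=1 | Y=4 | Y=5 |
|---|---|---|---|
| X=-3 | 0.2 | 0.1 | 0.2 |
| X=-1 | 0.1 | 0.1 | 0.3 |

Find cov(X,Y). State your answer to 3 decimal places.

E[X] = -2,  E[Y] = 3.6
E[XY] = -6.8
cov(X,Y) = E[XY] − E[X]E[Y] = -6.8 − (-2)(3.6) = 0.4

0.400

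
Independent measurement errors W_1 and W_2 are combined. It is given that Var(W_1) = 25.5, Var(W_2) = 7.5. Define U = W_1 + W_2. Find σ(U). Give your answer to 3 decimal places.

By independence, Var(U) = (1)²Var(W_1) + (1)²Var(W_2)
= (1)²·25.5 + (1)²·7.5 = 33
σ(U) = √33 ≈ 5.745

5.745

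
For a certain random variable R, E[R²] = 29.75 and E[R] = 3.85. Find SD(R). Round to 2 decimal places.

V(R) = 29.75 − (3.85)² = 14.9275
SD(R) = √14.9275 ≈ 3.86

3.86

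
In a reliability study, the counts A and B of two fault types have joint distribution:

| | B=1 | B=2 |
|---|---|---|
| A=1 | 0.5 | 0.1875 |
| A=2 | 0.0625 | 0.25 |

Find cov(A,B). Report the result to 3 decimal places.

0.113

E[A] = 1.3125,  E[B] = 1.4375
E[AB] = 2
cov(A,B) = E[AB] − E[A]E[B] = 2 − (1.3125)(1.4375) = 0.11328125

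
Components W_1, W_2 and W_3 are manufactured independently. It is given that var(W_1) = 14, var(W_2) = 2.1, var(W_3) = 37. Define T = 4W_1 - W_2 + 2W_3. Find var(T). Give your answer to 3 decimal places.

By independence, var(T) = (4)²var(W_1) + (-1)²var(W_2) + (2)²var(W_3)
= (4)²·14 + (-1)²·2.1 + (2)²·37 = 374.1

374.100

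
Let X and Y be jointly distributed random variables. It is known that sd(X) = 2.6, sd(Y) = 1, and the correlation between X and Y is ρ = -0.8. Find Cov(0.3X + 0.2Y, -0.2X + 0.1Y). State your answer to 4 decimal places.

var(X) = (2.6)² = 6.76;  var(Y) = (1)² = 1
Cov(X,Y) = ρ·sd(X)·sd(Y) = -0.8·2.6·1 = -2.08
Cov(0.3X + 0.2Y, -0.2X + 0.1Y) = (0.3)(-0.2)var(X) + (0.2)(0.1)var(Y) + [(0.3)(0.1) + (0.2)(-0.2)]Cov(X,Y)
= -0.06·6.76 + 0.02·1 + -0.01·-2.08 = -0.3648

-0.3648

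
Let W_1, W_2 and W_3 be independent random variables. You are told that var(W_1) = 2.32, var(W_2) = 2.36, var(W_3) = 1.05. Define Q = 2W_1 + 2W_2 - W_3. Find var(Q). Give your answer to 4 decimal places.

By independence, var(Q) = (2)²var(W_1) + (2)²var(W_2) + (-1)²var(W_3)
= (2)²·2.32 + (2)²·2.36 + (-1)²·1.05 = 19.77

19.7700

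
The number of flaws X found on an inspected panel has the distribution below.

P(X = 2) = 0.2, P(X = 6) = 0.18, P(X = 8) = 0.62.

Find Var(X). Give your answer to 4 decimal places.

E[X] = (2)(0.2) + (6)(0.18) + (8)(0.62) = 6.44
E[X²] = (2)²(0.2) + (6)²(0.18) + (8)²(0.62) = 46.96
Var(X) = E[X²] − (E[X])² = 46.96 − (6.44)² = 5.4864

5.4864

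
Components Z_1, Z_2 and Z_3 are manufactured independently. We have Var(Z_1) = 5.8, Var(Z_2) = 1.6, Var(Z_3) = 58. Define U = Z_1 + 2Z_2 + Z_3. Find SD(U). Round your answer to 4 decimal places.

By independence, Var(U) = (1)²Var(Z_1) + (2)²Var(Z_2) + (1)²Var(Z_3)
= (1)²·5.8 + (2)²·1.6 + (1)²·58 = 70.2
SD(U) = √70.2 ≈ 8.3785

8.3785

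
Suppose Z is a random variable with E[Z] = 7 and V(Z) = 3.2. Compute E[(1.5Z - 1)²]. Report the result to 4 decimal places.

E[1.5Z - 1] = 1.5·7 − 1 = 9.5
V(1.5Z - 1) = (1.5)²·3.2 = 7.2
E[(1.5Z - 1)²] = V((1.5Z - 1)) + (E[(1.5Z - 1)])² = 7.2 + (9.5)² = 97.45

97.4500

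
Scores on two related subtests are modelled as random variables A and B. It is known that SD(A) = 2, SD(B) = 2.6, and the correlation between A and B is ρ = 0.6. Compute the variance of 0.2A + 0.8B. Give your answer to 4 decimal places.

V(A) = (2)² = 4;  V(B) = (2.6)² = 6.76
cov(A,B) = ρ·SD(A)·SD(B) = 0.6·2·2.6 = 3.12
V(0.2A + 0.8B) = (0.2)²·V(A) + (0.8)²·V(B) + 2·(0.2)·(0.8)·cov(A,B)
= 0.04·4 + 0.64·6.76 + 0.32·3.12 = 5.4848

5.4848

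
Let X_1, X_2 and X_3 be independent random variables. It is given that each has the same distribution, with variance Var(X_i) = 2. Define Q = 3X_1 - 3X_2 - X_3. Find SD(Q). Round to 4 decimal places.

By independence, Var(Q) = (3)²Var(X_1) + (-3)²Var(X_2) + (-1)²Var(X_3)
= (3)²·2 + (-3)²·2 + (-1)²·2 = 38
SD(Q) = √38 ≈ 6.1644

6.1644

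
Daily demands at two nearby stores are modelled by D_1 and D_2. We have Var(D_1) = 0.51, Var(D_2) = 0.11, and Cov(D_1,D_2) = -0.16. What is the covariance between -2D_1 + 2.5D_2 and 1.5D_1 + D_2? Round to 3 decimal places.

Cov(-2D_1 + 2.5D_2, 1.5D_1 + D_2) = (-2)(1.5)Var(D_1) + (2.5)(1)Var(D_2) + [(-2)(1) + (2.5)(1.5)]Cov(D_1,D_2)
= -3·0.51 + 2.5·0.11 + 1.75·-0.16 = -1.535

-1.535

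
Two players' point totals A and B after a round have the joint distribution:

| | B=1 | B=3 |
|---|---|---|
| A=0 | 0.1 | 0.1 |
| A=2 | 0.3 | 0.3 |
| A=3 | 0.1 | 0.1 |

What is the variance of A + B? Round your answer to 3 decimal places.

1.960

E[A] = 1.8,  E[B] = 2,  E[AB] = 3.6
V(A) = 4.2 − (1.8)² = 0.96;  V(B) = 5 − (2)² = 1
Cov(A,B) = 3.6 − (1.8)(2) = 0
V(A + B) = (1)²·0.96 + (1)²·1 + 2·(1)·(1)·0 = 1.96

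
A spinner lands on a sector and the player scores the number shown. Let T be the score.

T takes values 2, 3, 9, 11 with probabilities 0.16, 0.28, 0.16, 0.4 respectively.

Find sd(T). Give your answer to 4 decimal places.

E[T] = (2)(0.16) + (3)(0.28) + (9)(0.16) + (11)(0.4) = 7
E[T²] = (2)²(0.16) + (3)²(0.28) + (9)²(0.16) + (11)²(0.4) = 64.52
V(T) = E[T²] − (E[T])² = 64.52 − (7)² = 15.52
sd(T) = √15.52 ≈ 3.9395

3.9395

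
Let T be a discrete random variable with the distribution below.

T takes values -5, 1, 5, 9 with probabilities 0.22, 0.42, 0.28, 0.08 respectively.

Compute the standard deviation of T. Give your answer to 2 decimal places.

4.16

E[T] = (-5)(0.22) + (1)(0.42) + (5)(0.28) + (9)(0.08) = 1.44
E[T²] = (-5)²(0.22) + (1)²(0.42) + (5)²(0.28) + (9)²(0.08) = 19.4
Var(T) = E[T²] − (E[T])² = 19.4 − (1.44)² = 17.3264
SD(T) = √17.3264 ≈ 4.16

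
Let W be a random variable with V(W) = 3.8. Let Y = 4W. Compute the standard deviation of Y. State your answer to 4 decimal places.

7.7974

V(4W) = (4)²·3.8 = 60.8
SD(Y) = √60.8 ≈ 7.7974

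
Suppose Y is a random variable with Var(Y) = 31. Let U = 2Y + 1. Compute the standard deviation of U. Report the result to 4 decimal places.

11.1355

Var(2Y + 1) = (2)²·31 = 124
σ(U) = √124 ≈ 11.1355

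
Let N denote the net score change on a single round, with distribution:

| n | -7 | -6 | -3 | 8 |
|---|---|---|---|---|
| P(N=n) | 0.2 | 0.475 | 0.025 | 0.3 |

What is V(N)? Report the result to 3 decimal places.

E[N] = (-7)(0.2) + (-6)(0.475) + (-3)(0.025) + (8)(0.3) = -1.925
E[N²] = (-7)²(0.2) + (-6)²(0.475) + (-3)²(0.025) + (8)²(0.3) = 46.325
V(N) = E[N²] − (E[N])² = 46.325 − (-1.925)² = 42.619375

42.619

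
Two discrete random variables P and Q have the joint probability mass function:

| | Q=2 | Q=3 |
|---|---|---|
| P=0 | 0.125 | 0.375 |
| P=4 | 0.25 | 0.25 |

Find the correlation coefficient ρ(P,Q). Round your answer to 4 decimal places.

-0.2582

E[P] = 2,  E[Q] = 2.625
E[PQ] = 5
cov(P,Q) = E[PQ] − E[P]E[Q] = 5 − (2)(2.625) = -0.25
V(P) = 4,  V(Q) = 0.234375
ρ = -0.25 / √(4·0.234375) ≈ -0.2582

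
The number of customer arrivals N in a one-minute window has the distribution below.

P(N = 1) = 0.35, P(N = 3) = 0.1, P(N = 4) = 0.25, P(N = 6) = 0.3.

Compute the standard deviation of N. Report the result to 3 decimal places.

E[N] = (1)(0.35) + (3)(0.1) + (4)(0.25) + (6)(0.3) = 3.45
E[N²] = (1)²(0.35) + (3)²(0.1) + (4)²(0.25) + (6)²(0.3) = 16.05
V(N) = E[N²] − (E[N])² = 16.05 − (3.45)² = 4.1475
SD(N) = √4.1475 ≈ 2.037

2.037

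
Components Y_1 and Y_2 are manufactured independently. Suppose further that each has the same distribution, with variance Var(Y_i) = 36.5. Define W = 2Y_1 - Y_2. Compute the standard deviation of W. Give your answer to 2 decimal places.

13.51

By independence, Var(W) = (2)²Var(Y_1) + (-1)²Var(Y_2)
= (2)²·36.5 + (-1)²·36.5 = 182.5
sd(W) = √182.5 ≈ 13.51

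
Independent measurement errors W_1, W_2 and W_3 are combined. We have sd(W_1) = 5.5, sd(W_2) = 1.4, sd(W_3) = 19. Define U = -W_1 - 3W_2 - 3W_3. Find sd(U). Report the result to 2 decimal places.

57.42

var(W_1) = 30.25, var(W_2) = 1.96, var(W_3) = 361
By independence, var(U) = (-1)²var(W_1) + (-3)²var(W_2) + (-3)²var(W_3)
= (-1)²·30.25 + (-3)²·1.96 + (-3)²·361 = 3296.89
sd(U) = √3296.89 ≈ 57.42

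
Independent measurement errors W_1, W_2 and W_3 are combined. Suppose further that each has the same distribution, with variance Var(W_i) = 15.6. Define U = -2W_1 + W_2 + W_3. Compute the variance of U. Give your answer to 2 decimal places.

93.60

By independence, Var(U) = (-2)²Var(W_1) + (1)²Var(W_2) + (1)²Var(W_3)
= (-2)²·15.6 + (1)²·15.6 + (1)²·15.6 = 93.6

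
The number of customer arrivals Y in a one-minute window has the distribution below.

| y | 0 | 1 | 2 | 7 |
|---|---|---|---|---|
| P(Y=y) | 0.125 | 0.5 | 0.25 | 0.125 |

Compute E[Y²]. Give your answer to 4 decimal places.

E[Y²] = (0)²(0.125) + (1)²(0.5) + (2)²(0.25) + (7)²(0.125) = 7.625

7.6250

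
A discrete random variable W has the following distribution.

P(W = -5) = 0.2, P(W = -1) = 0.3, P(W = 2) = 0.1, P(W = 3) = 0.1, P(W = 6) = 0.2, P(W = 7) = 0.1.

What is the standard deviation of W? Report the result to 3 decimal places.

E[W] = (-5)(0.2) + (-1)(0.3) + (2)(0.1) + (3)(0.1) + (6)(0.2) + (7)(0.1) = 1.1
E[W²] = (-5)²(0.2) + (-1)²(0.3) + (2)²(0.1) + (3)²(0.1) + (6)²(0.2) + (7)²(0.1) = 18.7
var(W) = E[W²] − (E[W])² = 18.7 − (1.1)² = 17.49
σ(W) = √17.49 ≈ 4.182

4.182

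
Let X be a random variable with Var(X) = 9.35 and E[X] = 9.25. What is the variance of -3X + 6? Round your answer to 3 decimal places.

84.150

Var(-3X + 6) = (-3)²·Var(X) = 9·9.35 = 84.15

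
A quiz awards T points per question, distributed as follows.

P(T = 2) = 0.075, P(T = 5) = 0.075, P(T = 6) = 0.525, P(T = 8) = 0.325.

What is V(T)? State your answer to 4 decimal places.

2.4994

E[T] = (2)(0.075) + (5)(0.075) + (6)(0.525) + (8)(0.325) = 6.275
E[T²] = (2)²(0.075) + (5)²(0.075) + (6)²(0.525) + (8)²(0.325) = 41.875
V(T) = E[T²] − (E[T])² = 41.875 − (6.275)² = 2.499375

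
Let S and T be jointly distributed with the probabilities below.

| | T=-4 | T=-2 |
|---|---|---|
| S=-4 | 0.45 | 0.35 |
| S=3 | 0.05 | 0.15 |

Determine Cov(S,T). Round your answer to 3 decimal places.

E[S] = -2.6,  E[T] = -3
E[ST] = 8.5
Cov(S,T) = E[ST] − E[S]E[T] = 8.5 − (-2.6)(-3) = 0.7

0.700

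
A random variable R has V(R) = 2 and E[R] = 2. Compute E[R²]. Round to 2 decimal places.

E[R²] = V(R) + (E[R])² = 2 + (2)² = 6

6.00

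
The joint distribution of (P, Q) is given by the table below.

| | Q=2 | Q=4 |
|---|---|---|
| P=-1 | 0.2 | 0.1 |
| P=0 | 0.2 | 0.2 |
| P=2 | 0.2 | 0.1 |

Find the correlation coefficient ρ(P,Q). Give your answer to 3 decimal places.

E[P] = 0.3,  E[Q] = 2.8
E[PQ] = 0.8
cov(P,Q) = E[PQ] − E[P]E[Q] = 0.8 − (0.3)(2.8) = -0.04
V(P) = 1.41,  V(Q) = 0.96
ρ = -0.04 / √(1.41·0.96) ≈ -0.034

-0.034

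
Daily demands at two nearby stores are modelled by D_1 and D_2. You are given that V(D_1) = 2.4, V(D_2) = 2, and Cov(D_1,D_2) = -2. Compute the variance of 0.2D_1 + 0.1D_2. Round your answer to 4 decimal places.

V(0.2D_1 + 0.1D_2) = (0.2)²·V(D_1) + (0.1)²·V(D_2) + 2·(0.2)·(0.1)·Cov(D_1,D_2)
= 0.04·2.4 + 0.01·2 + 0.04·-2 = 0.036

0.0360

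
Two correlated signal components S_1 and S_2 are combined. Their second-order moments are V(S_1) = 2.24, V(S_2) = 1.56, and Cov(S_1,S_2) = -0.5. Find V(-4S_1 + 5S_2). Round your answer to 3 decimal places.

94.840

V(-4S_1 + 5S_2) = (-4)²·V(S_1) + (5)²·V(S_2) + 2·(-4)·(5)·Cov(S_1,S_2)
= 16·2.24 + 25·1.56 + -40·-0.5 = 94.84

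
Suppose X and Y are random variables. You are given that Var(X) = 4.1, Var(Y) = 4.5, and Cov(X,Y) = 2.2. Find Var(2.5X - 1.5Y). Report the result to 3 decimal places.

19.250

Var(2.5X - 1.5Y) = (2.5)²·Var(X) + (-1.5)²·Var(Y) + 2·(2.5)·(-1.5)·Cov(X,Y)
= 6.25·4.1 + 2.25·4.5 + -7.5·2.2 = 19.25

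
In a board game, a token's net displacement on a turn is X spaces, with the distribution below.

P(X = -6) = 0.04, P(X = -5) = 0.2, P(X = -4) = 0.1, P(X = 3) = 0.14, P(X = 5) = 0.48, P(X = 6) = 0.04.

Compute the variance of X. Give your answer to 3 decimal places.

E[X] = (-6)(0.04) + (-5)(0.2) + (-4)(0.1) + (3)(0.14) + (5)(0.48) + (6)(0.04) = 1.42
E[X²] = (-6)²(0.04) + (-5)²(0.2) + (-4)²(0.1) + (3)²(0.14) + (5)²(0.48) + (6)²(0.04) = 22.74
V(X) = E[X²] − (E[X])² = 22.74 − (1.42)² = 20.7236

20.724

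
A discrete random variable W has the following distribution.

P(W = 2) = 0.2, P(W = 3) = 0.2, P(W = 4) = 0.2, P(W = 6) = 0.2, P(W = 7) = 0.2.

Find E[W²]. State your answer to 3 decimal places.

22.800

E[W²] = (2)²(0.2) + (3)²(0.2) + (4)²(0.2) + (6)²(0.2) + (7)²(0.2) = 22.8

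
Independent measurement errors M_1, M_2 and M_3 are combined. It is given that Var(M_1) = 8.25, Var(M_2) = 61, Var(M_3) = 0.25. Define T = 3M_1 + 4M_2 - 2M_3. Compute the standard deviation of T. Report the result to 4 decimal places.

By independence, Var(T) = (3)²Var(M_1) + (4)²Var(M_2) + (-2)²Var(M_3)
= (3)²·8.25 + (4)²·61 + (-2)²·0.25 = 1051.25
sd(T) = √1051.25 ≈ 32.4230

32.4230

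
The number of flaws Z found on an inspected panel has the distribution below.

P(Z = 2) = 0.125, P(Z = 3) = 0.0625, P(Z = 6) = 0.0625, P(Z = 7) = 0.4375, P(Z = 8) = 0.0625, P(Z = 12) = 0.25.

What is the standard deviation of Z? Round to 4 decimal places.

3.2186

E[Z] = (2)(0.125) + (3)(0.0625) + (6)(0.0625) + (7)(0.4375) + (8)(0.0625) + (12)(0.25) = 7.375
E[Z²] = (2)²(0.125) + (3)²(0.0625) + (6)²(0.0625) + (7)²(0.4375) + (8)²(0.0625) + (12)²(0.25) = 64.75
V(Z) = E[Z²] − (E[Z])² = 64.75 − (7.375)² = 10.359375
σ(Z) = √10.359375 ≈ 3.2186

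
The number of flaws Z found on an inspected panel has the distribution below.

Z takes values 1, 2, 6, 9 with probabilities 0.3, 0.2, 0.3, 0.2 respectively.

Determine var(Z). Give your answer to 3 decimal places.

E[Z] = (1)(0.3) + (2)(0.2) + (6)(0.3) + (9)(0.2) = 4.3
E[Z²] = (1)²(0.3) + (2)²(0.2) + (6)²(0.3) + (9)²(0.2) = 28.1
var(Z) = E[Z²] − (E[Z])² = 28.1 − (4.3)² = 9.61

9.610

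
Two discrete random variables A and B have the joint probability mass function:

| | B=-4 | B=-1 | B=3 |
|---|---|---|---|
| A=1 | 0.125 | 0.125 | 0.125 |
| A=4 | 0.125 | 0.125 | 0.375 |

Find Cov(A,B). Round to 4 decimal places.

E[A] = 2.875,  E[B] = 0.25
E[AB] = 1.75
Cov(A,B) = E[AB] − E[A]E[B] = 1.75 − (2.875)(0.25) = 1.03125

1.0313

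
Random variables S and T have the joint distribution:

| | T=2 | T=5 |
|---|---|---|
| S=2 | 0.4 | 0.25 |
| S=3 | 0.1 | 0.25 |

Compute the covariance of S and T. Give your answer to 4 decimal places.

0.2250

E[S] = 2.35,  E[T] = 3.5
E[ST] = 8.45
cov(S,T) = E[ST] − E[S]E[T] = 8.45 − (2.35)(3.5) = 0.225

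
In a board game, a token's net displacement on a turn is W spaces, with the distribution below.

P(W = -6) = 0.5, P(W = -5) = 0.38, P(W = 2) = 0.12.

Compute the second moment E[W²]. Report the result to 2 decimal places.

27.98

E[W²] = (-6)²(0.5) + (-5)²(0.38) + (2)²(0.12) = 27.98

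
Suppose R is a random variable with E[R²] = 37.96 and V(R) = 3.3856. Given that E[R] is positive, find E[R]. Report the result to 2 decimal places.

(E[R])² = E[R²] − V(R) = 37.96 − 3.3856 = 34.5744
E[R] = √34.5744 = 5.88

5.88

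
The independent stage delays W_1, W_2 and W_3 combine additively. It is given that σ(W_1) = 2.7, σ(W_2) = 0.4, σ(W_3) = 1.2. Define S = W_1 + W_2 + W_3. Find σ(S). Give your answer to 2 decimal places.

2.98

Var(W_1) = 7.29, Var(W_2) = 0.16, Var(W_3) = 1.44
By independence, Var(S) = (1)²Var(W_1) + (1)²Var(W_2) + (1)²Var(W_3)
= (1)²·7.29 + (1)²·0.16 + (1)²·1.44 = 8.89
σ(S) = √8.89 ≈ 2.98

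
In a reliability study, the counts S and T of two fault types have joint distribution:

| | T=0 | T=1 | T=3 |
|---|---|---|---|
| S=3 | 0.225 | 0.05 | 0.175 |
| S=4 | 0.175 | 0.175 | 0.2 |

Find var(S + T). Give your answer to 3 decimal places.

2.090

E[S] = 3.55,  E[T] = 1.35,  E[ST] = 4.825
var(S) = 12.85 − (3.55)² = 0.2475;  var(T) = 3.6 − (1.35)² = 1.7775
Cov(S,T) = 4.825 − (3.55)(1.35) = 0.0325
var(S + T) = (1)²·0.2475 + (1)²·1.7775 + 2·(1)·(1)·0.0325 = 2.09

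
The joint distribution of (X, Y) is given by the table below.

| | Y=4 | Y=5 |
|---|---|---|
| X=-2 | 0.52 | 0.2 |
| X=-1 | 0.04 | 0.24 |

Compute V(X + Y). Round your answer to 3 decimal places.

0.682

E[X] = -1.72,  E[Y] = 4.44,  E[XY] = -7.52
V(X) = 3.16 − (-1.72)² = 0.2016;  V(Y) = 19.96 − (4.44)² = 0.2464
cov(X,Y) = -7.52 − (-1.72)(4.44) = 0.1168
V(X + Y) = (1)²·0.2016 + (1)²·0.2464 + 2·(1)·(1)·0.1168 = 0.6816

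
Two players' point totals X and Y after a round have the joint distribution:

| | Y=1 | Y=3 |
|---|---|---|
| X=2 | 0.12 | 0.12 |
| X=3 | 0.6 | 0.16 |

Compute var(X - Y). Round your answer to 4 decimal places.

1.2000

E[X] = 2.76,  E[Y] = 1.56,  E[XY] = 4.2
var(X) = 7.8 − (2.76)² = 0.1824;  var(Y) = 3.24 − (1.56)² = 0.8064
Cov(X,Y) = 4.2 − (2.76)(1.56) = -0.1056
var(X - Y) = (1)²·0.1824 + (-1)²·0.8064 + 2·(1)·(-1)·-0.1056 = 1.2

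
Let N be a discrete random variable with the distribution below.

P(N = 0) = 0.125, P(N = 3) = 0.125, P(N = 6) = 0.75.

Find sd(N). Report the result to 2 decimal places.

2.09

E[N] = (0)(0.125) + (3)(0.125) + (6)(0.75) = 4.875
E[N²] = (0)²(0.125) + (3)²(0.125) + (6)²(0.75) = 28.125
V(N) = E[N²] − (E[N])² = 28.125 − (4.875)² = 4.359375
sd(N) = √4.359375 ≈ 2.09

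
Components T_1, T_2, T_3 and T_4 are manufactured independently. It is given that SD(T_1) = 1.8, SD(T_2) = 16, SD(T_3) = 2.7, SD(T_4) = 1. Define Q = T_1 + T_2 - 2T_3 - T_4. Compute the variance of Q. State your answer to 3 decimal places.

289.400

V(T_1) = 3.24, V(T_2) = 256, V(T_3) = 7.29, V(T_4) = 1
By independence, V(Q) = (1)²V(T_1) + (1)²V(T_2) + (-2)²V(T_3) + (-1)²V(T_4)
= (1)²·3.24 + (1)²·256 + (-2)²·7.29 + (-1)²·1 = 289.4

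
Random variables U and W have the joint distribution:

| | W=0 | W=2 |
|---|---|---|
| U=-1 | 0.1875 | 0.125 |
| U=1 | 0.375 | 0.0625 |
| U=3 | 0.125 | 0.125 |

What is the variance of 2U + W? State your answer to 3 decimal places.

10.109

E[U] = 0.875,  E[W] = 0.625,  E[UW] = 0.625
var(U) = 3 − (0.875)² = 2.234375;  var(W) = 1.25 − (0.625)² = 0.859375
Cov(U,W) = 0.625 − (0.875)(0.625) = 0.078125
var(2U + W) = (2)²·2.234375 + (1)²·0.859375 + 2·(2)·(1)·0.078125 = 10.109375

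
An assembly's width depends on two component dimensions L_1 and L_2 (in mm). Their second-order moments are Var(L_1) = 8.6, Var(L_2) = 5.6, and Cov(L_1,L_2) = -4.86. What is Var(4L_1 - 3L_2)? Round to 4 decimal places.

304.6400

Var(4L_1 - 3L_2) = (4)²·Var(L_1) + (-3)²·Var(L_2) + 2·(4)·(-3)·Cov(L_1,L_2)
= 16·8.6 + 9·5.6 + -24·-4.86 = 304.64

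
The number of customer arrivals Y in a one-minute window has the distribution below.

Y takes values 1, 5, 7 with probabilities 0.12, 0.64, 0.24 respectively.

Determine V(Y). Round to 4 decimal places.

2.8800

E[Y] = (1)(0.12) + (5)(0.64) + (7)(0.24) = 5
E[Y²] = (1)²(0.12) + (5)²(0.64) + (7)²(0.24) = 27.88
V(Y) = E[Y²] − (E[Y])² = 27.88 − (5)² = 2.88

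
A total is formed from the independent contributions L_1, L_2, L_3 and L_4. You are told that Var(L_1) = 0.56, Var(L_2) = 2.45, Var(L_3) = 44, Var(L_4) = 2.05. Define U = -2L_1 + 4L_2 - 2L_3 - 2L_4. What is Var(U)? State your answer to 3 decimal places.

225.640

By independence, Var(U) = (-2)²Var(L_1) + (4)²Var(L_2) + (-2)²Var(L_3) + (-2)²Var(L_4)
= (-2)²·0.56 + (4)²·2.45 + (-2)²·44 + (-2)²·2.05 = 225.64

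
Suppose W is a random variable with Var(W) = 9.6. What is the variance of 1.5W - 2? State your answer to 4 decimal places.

21.6000

Var(1.5W - 2) = (1.5)²·Var(W) = 2.25·9.6 = 21.6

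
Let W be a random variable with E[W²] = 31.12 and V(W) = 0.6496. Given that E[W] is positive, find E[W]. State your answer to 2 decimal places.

5.52

(E[W])² = E[W²] − V(W) = 31.12 − 0.6496 = 30.4704
E[W] = √30.4704 = 5.52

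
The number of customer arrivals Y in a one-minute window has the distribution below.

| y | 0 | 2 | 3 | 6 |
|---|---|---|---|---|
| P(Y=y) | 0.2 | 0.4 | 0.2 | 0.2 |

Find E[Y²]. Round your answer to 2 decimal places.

E[Y²] = (0)²(0.2) + (2)²(0.4) + (3)²(0.2) + (6)²(0.2) = 10.6

10.60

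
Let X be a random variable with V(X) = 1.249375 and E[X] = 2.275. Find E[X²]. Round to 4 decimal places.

E[X²] = V(X) + (E[X])² = 1.249375 + (2.275)² = 6.425

6.4250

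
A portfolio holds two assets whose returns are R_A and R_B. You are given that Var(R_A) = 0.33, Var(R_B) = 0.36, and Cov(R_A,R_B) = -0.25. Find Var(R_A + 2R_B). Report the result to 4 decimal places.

0.7700

Var(R_A + 2R_B) = (1)²·Var(R_A) + (2)²·Var(R_B) + 2·(1)·(2)·Cov(R_A,R_B)
= 1·0.33 + 4·0.36 + 4·-0.25 = 0.77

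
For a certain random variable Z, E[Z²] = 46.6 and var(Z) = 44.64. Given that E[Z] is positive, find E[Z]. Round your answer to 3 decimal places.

1.400

(E[Z])² = E[Z²] − var(Z) = 46.6 − 44.64 = 1.96
E[Z] = √1.96 = 1.4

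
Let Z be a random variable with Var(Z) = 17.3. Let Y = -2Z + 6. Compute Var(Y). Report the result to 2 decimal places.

Var(-2Z + 6) = (-2)²·Var(Z) = 4·17.3 = 69.2

69.20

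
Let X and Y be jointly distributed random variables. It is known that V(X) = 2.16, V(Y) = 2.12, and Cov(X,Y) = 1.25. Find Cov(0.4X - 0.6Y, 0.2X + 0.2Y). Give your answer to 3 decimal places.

Cov(0.4X - 0.6Y, 0.2X + 0.2Y) = (0.4)(0.2)V(X) + (-0.6)(0.2)V(Y) + [(0.4)(0.2) + (-0.6)(0.2)]Cov(X,Y)
= 0.08·2.16 + -0.12·2.12 + -0.04·1.25 = -0.1316

-0.132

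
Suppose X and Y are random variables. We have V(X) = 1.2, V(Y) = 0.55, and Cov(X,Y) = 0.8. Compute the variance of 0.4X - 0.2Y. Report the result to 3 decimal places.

V(0.4X - 0.2Y) = (0.4)²·V(X) + (-0.2)²·V(Y) + 2·(0.4)·(-0.2)·Cov(X,Y)
= 0.16·1.2 + 0.04·0.55 + -0.16·0.8 = 0.086

0.086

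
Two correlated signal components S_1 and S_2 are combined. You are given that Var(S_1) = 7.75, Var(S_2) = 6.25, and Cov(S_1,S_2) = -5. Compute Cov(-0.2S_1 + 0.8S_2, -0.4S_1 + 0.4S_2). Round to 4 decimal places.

Cov(-0.2S_1 + 0.8S_2, -0.4S_1 + 0.4S_2) = (-0.2)(-0.4)Var(S_1) + (0.8)(0.4)Var(S_2) + [(-0.2)(0.4) + (0.8)(-0.4)]Cov(S_1,S_2)
= 0.08·7.75 + 0.32·6.25 + -0.4·-5 = 4.62

4.6200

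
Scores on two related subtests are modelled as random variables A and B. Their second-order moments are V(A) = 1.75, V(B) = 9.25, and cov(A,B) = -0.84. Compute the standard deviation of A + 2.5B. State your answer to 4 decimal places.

V(A + 2.5B) = (1)²·V(A) + (2.5)²·V(B) + 2·(1)·(2.5)·cov(A,B)
= 1·1.75 + 6.25·9.25 + 5·-0.84 = 55.3625
sd(A + 2.5B) = √55.3625 ≈ 7.4406

7.4406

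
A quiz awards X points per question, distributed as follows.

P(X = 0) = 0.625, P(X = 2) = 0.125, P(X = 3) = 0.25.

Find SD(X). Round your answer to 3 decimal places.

1.323

E[X] = (0)(0.625) + (2)(0.125) + (3)(0.25) = 1
E[X²] = (0)²(0.625) + (2)²(0.125) + (3)²(0.25) = 2.75
var(X) = E[X²] − (E[X])² = 2.75 − (1)² = 1.75
SD(X) = √1.75 ≈ 1.323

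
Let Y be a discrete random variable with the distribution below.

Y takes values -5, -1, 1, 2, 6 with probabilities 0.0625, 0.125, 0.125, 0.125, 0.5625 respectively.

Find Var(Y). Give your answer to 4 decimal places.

E[Y] = (-5)(0.0625) + (-1)(0.125) + (1)(0.125) + (2)(0.125) + (6)(0.5625) = 3.3125
E[Y²] = (-5)²(0.0625) + (-1)²(0.125) + (1)²(0.125) + (2)²(0.125) + (6)²(0.5625) = 22.5625
Var(Y) = E[Y²] − (E[Y])² = 22.5625 − (3.3125)² = 11.58984375

11.5898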